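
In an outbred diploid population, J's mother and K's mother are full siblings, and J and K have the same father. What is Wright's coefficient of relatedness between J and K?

Wright's path rule: contributions from independent ancestry routes add.
J and K are related in two ways: first cousins through their mothers (r = 1/8) and half-sibs through their shared father (r = 1/4).
r = 1/8 + 1/4 = 3/8 = 0.375.

0.375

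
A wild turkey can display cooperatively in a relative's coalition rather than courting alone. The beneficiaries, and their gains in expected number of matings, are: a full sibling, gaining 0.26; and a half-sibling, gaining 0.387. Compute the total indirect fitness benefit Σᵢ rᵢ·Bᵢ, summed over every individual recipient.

0.22675

r to a full sibling = 0.5 (full sibs share both parents — two paths of length 2: r = 2·(1/2)^2 = 1/2).
r to a half-sibling = 0.25 (half-sibs share one parent — one path of length 2: r = (1/2)^2 = 1/4).
Summing one r·B term per recipient: 1·0.5·0.26 + 1·0.25·0.387 = 0.22675.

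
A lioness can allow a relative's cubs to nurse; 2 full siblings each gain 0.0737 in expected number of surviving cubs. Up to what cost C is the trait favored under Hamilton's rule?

0.0737

r to a full sibling = 1/2 (full sibs share both parents — two paths of length 2: r = 2·(1/2)^2 = 1/2).
Hamilton's rule: n·r·B > C, so the trait is favored while C < n·r·B = 2·0.5·0.0737 = 0.0737.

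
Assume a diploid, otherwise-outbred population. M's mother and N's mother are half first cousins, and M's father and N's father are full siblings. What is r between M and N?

0.140625

Relatedness sums over independent paths through distinct common ancestors.
M and N are related in two ways: half second cousins through their mothers (r = 1/64) and first cousins through their fathers (r = 1/8).
r = 1/64 + 1/8 = 0.140625.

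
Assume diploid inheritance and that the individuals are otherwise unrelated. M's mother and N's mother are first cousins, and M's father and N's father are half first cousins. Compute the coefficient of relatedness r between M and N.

0.046875

Relatedness sums over independent paths through distinct common ancestors.
M and N are related in two ways: second cousins through their mothers (r = 1/32) and half second cousins through their fathers (r = 1/64).
r = 1/32 + 1/64 = 0.046875.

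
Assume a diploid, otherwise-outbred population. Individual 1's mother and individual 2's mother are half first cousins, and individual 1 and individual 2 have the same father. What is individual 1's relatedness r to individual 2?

Relatedness sums over independent paths through distinct common ancestors.
Individual 1 and individual 2 are related in two ways: half second cousins through their mothers (r = 1/64) and half-sibs through their shared father (r = 1/4).
r = 1/64 + 1/4 = 0.265625.

0.265625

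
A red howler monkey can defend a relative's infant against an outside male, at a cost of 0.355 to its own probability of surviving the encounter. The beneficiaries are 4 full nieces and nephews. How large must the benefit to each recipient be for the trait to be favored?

0.355

r to a full niece or nephew = 0.25 (full aunt/uncle↔niece/nephew: two paths of length 3 through the shared grandparent pair: r = 2·(1/2)^3 = 1/4).
Hamilton's rule with n recipients of equal r: n·r·B > C, so B > C/(n·r) = 0.355/(4·0.25) = 0.355.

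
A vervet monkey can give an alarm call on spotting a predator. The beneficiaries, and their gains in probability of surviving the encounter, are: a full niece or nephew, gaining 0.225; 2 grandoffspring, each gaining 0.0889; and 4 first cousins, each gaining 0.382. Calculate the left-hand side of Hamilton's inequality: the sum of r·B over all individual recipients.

0.2917

r to a full niece or nephew = 0.25 (full aunt/uncle↔niece/nephew: two paths of length 3 through the shared grandparent pair: r = 2·(1/2)^3 = 1/4).
r to a grandoffspring = 0.25 (two parent–offspring links: r = (1/2)^2 = 1/4).
r to a first cousin = 1/8 (first cousins share one grandparent pair — two paths of length 4: r = 2·(1/2)^4 = 1/8).
Summing one r·B term per recipient: 1·0.25·0.225 + 2·0.25·0.0889 + 4·0.125·0.382 = 0.2917.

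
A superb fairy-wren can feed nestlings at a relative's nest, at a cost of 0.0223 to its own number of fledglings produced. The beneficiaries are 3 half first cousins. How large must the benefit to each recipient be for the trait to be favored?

r to a half first cousin = 0.0625 (half first cousins share one grandparent — one path of length 4: r = (1/2)^4 = 1/16).
Hamilton's rule with n recipients of equal r: n·r·B > C, so B > C/(n·r) = 0.0223/(3·0.0625) = 0.1189.

0.1189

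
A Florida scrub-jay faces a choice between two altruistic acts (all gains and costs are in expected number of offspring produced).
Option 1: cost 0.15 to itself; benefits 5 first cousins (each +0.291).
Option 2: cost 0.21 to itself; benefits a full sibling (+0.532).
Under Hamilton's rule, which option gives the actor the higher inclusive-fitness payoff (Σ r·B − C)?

Option 2

Option 1: r to a first cousin = 0.125.
Option 1: Σ r·B − C = (5·0.125·0.291) − 0.15 = 0.031875.
Option 2: r to a full sibling = 0.5.
Option 2: Σ r·B − C = (1·0.5·0.532) − 0.21 = 0.056.
Option 2 has the higher net inclusive-fitness payoff.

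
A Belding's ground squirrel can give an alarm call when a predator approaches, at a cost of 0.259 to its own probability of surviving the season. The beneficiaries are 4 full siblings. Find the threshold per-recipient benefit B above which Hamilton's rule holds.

0.1295

r to a full sibling = 0.5 (full sibs share both parents — two paths of length 2: r = 2·(1/2)^2 = 1/2).
Hamilton's rule with n recipients of equal r: n·r·B > C, so B > C/(n·r) = 0.259/(4·0.5) = 0.1295.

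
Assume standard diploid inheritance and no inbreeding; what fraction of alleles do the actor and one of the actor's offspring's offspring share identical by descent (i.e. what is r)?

Each parent–offspring link contributes a factor of 1/2, and independent paths through distinct common ancestors add.
Two parent–offspring links: r = (1/2)^2 = 1/4.

0.25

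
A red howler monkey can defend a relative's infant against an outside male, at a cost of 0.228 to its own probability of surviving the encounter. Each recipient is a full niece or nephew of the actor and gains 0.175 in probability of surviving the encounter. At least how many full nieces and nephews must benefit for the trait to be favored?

6

r to a full niece or nephew = 1/4 (full aunt/uncle↔niece/nephew: two paths of length 3 through the shared grandparent pair: r = 2·(1/2)^3 = 1/4).
Hamilton's rule: n·r·B > C  ⇒  n > C/(r·B) = 0.228/(0.25·0.175) = 5.211.
The smallest integer exceeding 5.211 is 6.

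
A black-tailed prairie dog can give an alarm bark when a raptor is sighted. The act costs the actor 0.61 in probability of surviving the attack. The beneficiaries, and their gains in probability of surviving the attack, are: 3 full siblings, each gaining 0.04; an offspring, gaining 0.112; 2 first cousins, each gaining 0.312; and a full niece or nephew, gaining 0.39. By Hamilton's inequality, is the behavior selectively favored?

No

Hamilton's rule: the trait is favored when the sum of r·B over every recipient exceeds the actor's cost C.
r to a full sibling = 0.5 (full sibs share both parents — two paths of length 2: r = 2·(1/2)^2 = 1/2).
r to an offspring = 0.5 (one parent–offspring link: r = (1/2)^1 = 1/2).
r to a first cousin = 0.125 (first cousins share one grandparent pair — two paths of length 4: r = 2·(1/2)^4 = 1/8).
r to a full niece or nephew = 1/4 (full aunt/uncle↔niece/nephew: two paths of length 3 through the shared grandparent pair: r = 2·(1/2)^3 = 1/4).
Summing one r·B term per recipient: 3·0.5·0.04 + 1·0.5·0.112 + 2·0.125·0.312 + 1·0.25·0.39 = 0.2915.
0.2915 < 0.61: the indirect benefit is less than the cost.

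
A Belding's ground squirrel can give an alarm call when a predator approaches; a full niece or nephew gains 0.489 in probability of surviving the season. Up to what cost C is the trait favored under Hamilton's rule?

r to a full niece or nephew = 1/4 (full aunt/uncle↔niece/nephew: two paths of length 3 through the shared grandparent pair: r = 2·(1/2)^3 = 1/4).
Hamilton's rule: n·r·B > C, so the trait is favored while C < n·r·B = 1·0.25·0.489 = 0.12225.

0.12225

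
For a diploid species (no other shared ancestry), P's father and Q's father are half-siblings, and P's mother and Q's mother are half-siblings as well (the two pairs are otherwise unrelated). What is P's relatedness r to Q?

0.125

Relatedness sums over independent paths through distinct common ancestors.
P and Q are related in two ways: half first cousins through their fathers (r = 1/16) and half first cousins through their mothers (r = 1/16).
r = 1/16 + 1/16 = 1/8 = 0.125.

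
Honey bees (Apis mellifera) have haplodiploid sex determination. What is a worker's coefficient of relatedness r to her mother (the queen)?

0.5

One meiotic link between diploid queen and diploid daughter: r = 1/2.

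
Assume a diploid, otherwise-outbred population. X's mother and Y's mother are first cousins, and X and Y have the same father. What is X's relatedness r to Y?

0.28125

With two independent routes of shared ancestry, r is the sum of the two contributions.
X and Y are related in two ways: second cousins through their mothers (r = 1/32) and half-sibs through their shared father (r = 1/4).
r = 1/32 + 1/4 = 9/32 = 0.28125.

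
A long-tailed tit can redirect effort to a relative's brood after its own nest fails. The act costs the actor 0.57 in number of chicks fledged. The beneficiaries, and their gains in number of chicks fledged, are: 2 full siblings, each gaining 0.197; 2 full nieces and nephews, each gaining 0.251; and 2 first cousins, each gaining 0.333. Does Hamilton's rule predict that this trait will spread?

Hamilton's rule: the trait is favored when the sum of r·B over every recipient exceeds the actor's cost C.
r to a full sibling = 0.5 (full sibs share both parents — two paths of length 2: r = 2·(1/2)^2 = 1/2).
r to a full niece or nephew = 1/4 (full aunt/uncle↔niece/nephew: two paths of length 3 through the shared grandparent pair: r = 2·(1/2)^3 = 1/4).
r to a first cousin = 0.125 (first cousins share one grandparent pair — two paths of length 4: r = 2·(1/2)^4 = 1/8).
Summing one r·B term per recipient: 2·0.5·0.197 + 2·0.25·0.251 + 2·0.125·0.333 = 0.40575.
0.40575 < 0.57: the indirect benefit is less than the cost.

No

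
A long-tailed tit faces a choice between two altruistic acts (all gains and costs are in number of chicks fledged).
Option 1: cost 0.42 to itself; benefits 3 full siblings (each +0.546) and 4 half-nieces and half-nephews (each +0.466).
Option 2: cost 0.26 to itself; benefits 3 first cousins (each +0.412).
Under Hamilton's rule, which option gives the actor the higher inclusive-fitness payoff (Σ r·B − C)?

Option 1

Option 1: r to a full sibling = 0.5.
Option 1: r to a half-niece or half-nephew = 0.125.
Option 1: Σ r·B − C = (3·0.5·0.546 + 4·0.125·0.466) − 0.42 = 0.632.
Option 2: r to a first cousin = 0.125.
Option 2: Σ r·B − C = (3·0.125·0.412) − 0.26 = -0.1055.
Option 1 has the higher net inclusive-fitness payoff.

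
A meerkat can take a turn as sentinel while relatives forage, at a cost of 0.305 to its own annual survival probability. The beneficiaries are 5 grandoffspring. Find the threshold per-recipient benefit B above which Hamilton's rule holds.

0.244

r to a grandoffspring = 1/4 (two parent–offspring links: r = (1/2)^2 = 1/4).
Hamilton's rule with n recipients of equal r: n·r·B > C, so B > C/(n·r) = 0.305/(5·0.25) = 0.244.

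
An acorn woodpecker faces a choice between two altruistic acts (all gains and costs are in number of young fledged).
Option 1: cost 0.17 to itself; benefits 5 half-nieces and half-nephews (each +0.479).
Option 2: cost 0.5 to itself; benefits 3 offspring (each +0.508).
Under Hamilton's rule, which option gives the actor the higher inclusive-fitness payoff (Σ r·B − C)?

Option 2

Option 1: r to a half-niece or half-nephew = 0.125.
Option 1: Σ r·B − C = (5·0.125·0.479) − 0.17 = 0.129375.
Option 2: r to an offspring = 0.5.
Option 2: Σ r·B − C = (3·0.5·0.508) − 0.5 = 0.262.
Option 2 has the higher net inclusive-fitness payoff.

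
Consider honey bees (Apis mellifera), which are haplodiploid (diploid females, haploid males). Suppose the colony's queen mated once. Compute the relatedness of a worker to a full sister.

Haplodiploid full sisters inherit their father's entire haploid genome identically (contributing 1/2) and on average half of their mother's contribution (1/2 · 1/2 = 1/4); r = 1/2 + 1/4 = 3/4.

0.75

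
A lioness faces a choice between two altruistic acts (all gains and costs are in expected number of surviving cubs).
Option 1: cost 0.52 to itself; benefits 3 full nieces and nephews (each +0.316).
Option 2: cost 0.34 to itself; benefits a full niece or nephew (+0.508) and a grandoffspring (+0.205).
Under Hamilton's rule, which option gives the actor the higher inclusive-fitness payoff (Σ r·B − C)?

Option 1: r to a full niece or nephew = 0.25.
Option 1: Σ r·B − C = (3·0.25·0.316) − 0.52 = -0.283.
Option 2: r to a full niece or nephew = 0.25.
Option 2: r to a grandoffspring = 0.25.
Option 2: Σ r·B − C = (1·0.25·0.508 + 1·0.25·0.205) − 0.34 = -0.16175.
Option 2 has the higher net inclusive-fitness payoff.

Option 2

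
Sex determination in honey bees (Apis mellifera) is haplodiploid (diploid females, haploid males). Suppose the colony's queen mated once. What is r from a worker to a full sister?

0.75

Haplodiploid full sisters inherit their father's entire haploid genome identically (contributing 1/2) and on average half of their mother's contribution (1/2 · 1/2 = 1/4); r = 1/2 + 1/4 = 3/4.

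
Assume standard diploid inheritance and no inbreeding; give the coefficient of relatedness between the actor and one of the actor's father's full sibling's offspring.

0.125

Each parent–offspring link contributes a factor of 1/2, and independent paths through distinct common ancestors add.
First cousins share one grandparent pair — two paths of length 4: r = 2·(1/2)^4 = 1/8.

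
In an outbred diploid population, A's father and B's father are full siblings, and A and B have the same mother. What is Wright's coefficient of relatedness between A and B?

0.375

Wright's path rule: contributions from independent ancestry routes add.
A and B are related in two ways: first cousins through their fathers (r = 1/8) and half-sibs through their shared mother (r = 1/4).
r = 1/8 + 1/4 = 3/8 = 0.375.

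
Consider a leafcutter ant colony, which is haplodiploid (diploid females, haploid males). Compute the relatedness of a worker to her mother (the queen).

0.5

One meiotic link between diploid queen and diploid daughter: r = 1/2.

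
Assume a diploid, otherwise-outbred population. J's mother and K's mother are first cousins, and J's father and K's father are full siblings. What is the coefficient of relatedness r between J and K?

0.15625

With two independent routes of shared ancestry, r is the sum of the two contributions.
J and K are related in two ways: second cousins through their mothers (r = 1/32) and first cousins through their fathers (r = 1/8).
r = 1/32 + 1/8 = 0.15625.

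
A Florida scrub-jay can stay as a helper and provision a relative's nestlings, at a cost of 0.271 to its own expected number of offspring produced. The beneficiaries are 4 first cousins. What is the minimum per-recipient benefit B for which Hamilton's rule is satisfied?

r to a first cousin = 0.125 (first cousins share one grandparent pair — two paths of length 4: r = 2·(1/2)^4 = 1/8).
Hamilton's rule with n recipients of equal r: n·r·B > C, so B > C/(n·r) = 0.271/(4·0.125) = 0.542.

0.542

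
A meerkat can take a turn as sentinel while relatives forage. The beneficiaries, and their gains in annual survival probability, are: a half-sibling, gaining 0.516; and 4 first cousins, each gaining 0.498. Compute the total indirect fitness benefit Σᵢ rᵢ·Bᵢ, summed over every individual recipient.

r to a half-sibling = 0.25 (half-sibs share one parent — one path of length 2: r = (1/2)^2 = 1/4).
r to a first cousin = 0.125 (first cousins share one grandparent pair — two paths of length 4: r = 2·(1/2)^4 = 1/8).
Summing one r·B term per recipient: 1·0.25·0.516 + 4·0.125·0.498 = 0.378.

0.378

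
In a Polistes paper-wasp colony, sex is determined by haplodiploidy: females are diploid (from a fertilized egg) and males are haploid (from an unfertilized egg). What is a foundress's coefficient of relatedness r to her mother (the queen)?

0.5

One meiotic link between diploid queen and diploid daughter: r = 1/2.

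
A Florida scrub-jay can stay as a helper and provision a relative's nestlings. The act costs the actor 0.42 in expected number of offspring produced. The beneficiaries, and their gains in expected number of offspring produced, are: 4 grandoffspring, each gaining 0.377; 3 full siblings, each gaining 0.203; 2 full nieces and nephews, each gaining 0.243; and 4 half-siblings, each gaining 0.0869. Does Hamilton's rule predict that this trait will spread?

Yes

Hamilton's rule: the trait is favored when the sum of r·B over every recipient exceeds the actor's cost C.
r to a grandoffspring = 0.25 (two parent–offspring links: r = (1/2)^2 = 1/4).
r to a full sibling = 1/2 (full sibs share both parents — two paths of length 2: r = 2·(1/2)^2 = 1/2).
r to a full niece or nephew = 1/4 (full aunt/uncle↔niece/nephew: two paths of length 3 through the shared grandparent pair: r = 2·(1/2)^3 = 1/4).
r to a half-sibling = 1/4 (half-sibs share one parent — one path of length 2: r = (1/2)^2 = 1/4).
Summing one r·B term per recipient: 4·0.25·0.377 + 3·0.5·0.203 + 2·0.25·0.243 + 4·0.25·0.0869 = 0.8899.
0.8899 > 0.42: the indirect benefit exceeds the cost.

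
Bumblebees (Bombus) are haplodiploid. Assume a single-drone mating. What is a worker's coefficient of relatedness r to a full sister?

Haplodiploid full sisters inherit their father's entire haploid genome identically (contributing 1/2) and on average half of their mother's contribution (1/2 · 1/2 = 1/4); r = 1/2 + 1/4 = 3/4.

0.75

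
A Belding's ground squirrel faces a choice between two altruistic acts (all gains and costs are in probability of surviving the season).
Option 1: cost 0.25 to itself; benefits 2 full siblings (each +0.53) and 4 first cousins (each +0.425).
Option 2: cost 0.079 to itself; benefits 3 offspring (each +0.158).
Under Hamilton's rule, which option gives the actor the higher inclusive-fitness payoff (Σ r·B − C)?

Option 1: r to a full sibling = 0.5.
Option 1: r to a first cousin = 0.125.
Option 1: Σ r·B − C = (2·0.5·0.53 + 4·0.125·0.425) − 0.25 = 0.4925.
Option 2: r to an offspring = 0.5.
Option 2: Σ r·B − C = (3·0.5·0.158) − 0.079 = 0.158.
Option 1 has the higher net inclusive-fitness payoff.

Option 1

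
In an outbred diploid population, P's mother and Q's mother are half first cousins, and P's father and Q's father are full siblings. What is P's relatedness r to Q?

0.140625

Wright's path rule: contributions from independent ancestry routes add.
P and Q are related in two ways: half second cousins through their mothers (r = 1/64) and first cousins through their fathers (r = 1/8).
r = 1/64 + 1/8 = 0.140625.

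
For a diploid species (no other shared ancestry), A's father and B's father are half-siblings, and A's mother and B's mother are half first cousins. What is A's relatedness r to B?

0.078125

Wright's path rule: contributions from independent ancestry routes add.
A and B are related in two ways: half first cousins through their fathers (r = 1/16) and half second cousins through their mothers (r = 1/64).
r = 1/16 + 1/64 = 5/64 = 0.078125.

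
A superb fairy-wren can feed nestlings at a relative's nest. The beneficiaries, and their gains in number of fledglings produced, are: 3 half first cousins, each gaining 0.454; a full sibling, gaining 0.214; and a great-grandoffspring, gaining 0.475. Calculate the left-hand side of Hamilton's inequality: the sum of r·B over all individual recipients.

r to a half first cousin = 1/16 (half first cousins share one grandparent — one path of length 4: r = (1/2)^4 = 1/16).
r to a full sibling = 1/2 (full sibs share both parents — two paths of length 2: r = 2·(1/2)^2 = 1/2).
r to a great-grandoffspring = 1/8 (three parent–offspring links: r = (1/2)^3 = 1/8).
Summing one r·B term per recipient: 3·0.0625·0.454 + 1·0.5·0.214 + 1·0.125·0.475 = 0.2515.

0.2515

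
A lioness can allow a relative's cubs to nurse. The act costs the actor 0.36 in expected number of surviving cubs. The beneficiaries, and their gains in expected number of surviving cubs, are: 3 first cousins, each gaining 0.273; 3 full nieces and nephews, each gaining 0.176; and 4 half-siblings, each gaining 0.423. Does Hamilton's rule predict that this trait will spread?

Yes

Hamilton's rule: the trait is favored when the sum of r·B over every recipient exceeds the actor's cost C.
r to a first cousin = 0.125 (first cousins share one grandparent pair — two paths of length 4: r = 2·(1/2)^4 = 1/8).
r to a full niece or nephew = 1/4 (full aunt/uncle↔niece/nephew: two paths of length 3 through the shared grandparent pair: r = 2·(1/2)^3 = 1/4).
r to a half-sibling = 0.25 (half-sibs share one parent — one path of length 2: r = (1/2)^2 = 1/4).
Summing one r·B term per recipient: 3·0.125·0.273 + 3·0.25·0.176 + 4·0.25·0.423 = 0.657375.
0.657375 > 0.36: the indirect benefit exceeds the cost.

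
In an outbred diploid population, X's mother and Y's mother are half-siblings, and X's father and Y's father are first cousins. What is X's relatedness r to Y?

Wright's path rule: contributions from independent ancestry routes add.
X and Y are related in two ways: half first cousins through their mothers (r = 1/16) and second cousins through their fathers (r = 1/32).
r = 1/16 + 1/32 = 0.09375.

0.09375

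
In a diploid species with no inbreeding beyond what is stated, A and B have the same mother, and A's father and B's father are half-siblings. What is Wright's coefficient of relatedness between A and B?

0.3125

Relatedness sums over independent paths through distinct common ancestors.
A and B are related in two ways: half-sibs through their shared mother (r = 1/4) and half first cousins through their fathers (r = 1/16).
r = 1/4 + 1/16 = 0.3125.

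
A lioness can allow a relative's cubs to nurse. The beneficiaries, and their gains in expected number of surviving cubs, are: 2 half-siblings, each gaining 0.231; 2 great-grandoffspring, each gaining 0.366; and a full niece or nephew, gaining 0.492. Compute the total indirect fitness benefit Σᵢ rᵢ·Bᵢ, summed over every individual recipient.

r to a half-sibling = 1/4 (half-sibs share one parent — one path of length 2: r = (1/2)^2 = 1/4).
r to a great-grandoffspring = 0.125 (three parent–offspring links: r = (1/2)^3 = 1/8).
r to a full niece or nephew = 1/4 (full aunt/uncle↔niece/nephew: two paths of length 3 through the shared grandparent pair: r = 2·(1/2)^3 = 1/4).
Summing one r·B term per recipient: 2·0.25·0.231 + 2·0.125·0.366 + 1·0.25·0.492 = 0.33.

0.33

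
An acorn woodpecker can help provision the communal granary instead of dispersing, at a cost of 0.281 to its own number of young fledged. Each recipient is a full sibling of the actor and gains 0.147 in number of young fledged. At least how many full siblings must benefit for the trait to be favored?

r to a full sibling = 0.5 (full sibs share both parents — two paths of length 2: r = 2·(1/2)^2 = 1/2).
Hamilton's rule: n·r·B > C  ⇒  n > C/(r·B) = 0.281/(0.5·0.147) = 3.823.
The smallest integer exceeding 3.823 is 4.

4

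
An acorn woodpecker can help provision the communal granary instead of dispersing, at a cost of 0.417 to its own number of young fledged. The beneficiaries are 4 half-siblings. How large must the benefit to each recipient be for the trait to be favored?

r to a half-sibling = 1/4 (half-sibs share one parent — one path of length 2: r = (1/2)^2 = 1/4).
Hamilton's rule with n recipients of equal r: n·r·B > C, so B > C/(n·r) = 0.417/(4·0.25) = 0.417.

0.417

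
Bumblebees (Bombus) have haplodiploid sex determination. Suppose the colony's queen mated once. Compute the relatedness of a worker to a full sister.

Haplodiploid full sisters inherit their father's entire haploid genome identically (contributing 1/2) and on average half of their mother's contribution (1/2 · 1/2 = 1/4); r = 1/2 + 1/4 = 3/4.

0.75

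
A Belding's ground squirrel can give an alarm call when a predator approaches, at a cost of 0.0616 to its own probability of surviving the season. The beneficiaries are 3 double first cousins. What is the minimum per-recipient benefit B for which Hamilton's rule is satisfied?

0.0821

r to a double first cousin = 0.25 (double first cousins share both grandparent pairs — four paths of length 4: r = 4·(1/2)^4 = 1/4).
Hamilton's rule with n recipients of equal r: n·r·B > C, so B > C/(n·r) = 0.0616/(3·0.25) = 0.0821.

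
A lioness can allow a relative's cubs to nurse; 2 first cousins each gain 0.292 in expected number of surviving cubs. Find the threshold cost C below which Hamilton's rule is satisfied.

0.073

r to a first cousin = 1/8 (first cousins share one grandparent pair — two paths of length 4: r = 2·(1/2)^4 = 1/8).
Hamilton's rule: n·r·B > C, so the trait is favored while C < n·r·B = 2·0.125·0.292 = 0.073.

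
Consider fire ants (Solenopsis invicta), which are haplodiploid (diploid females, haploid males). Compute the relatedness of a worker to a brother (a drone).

Her haploid brother carries none of their father's genes and a random half of their mother's genome; that half matches the maternal half of her own genome with probability 1/2: r = 1/2 · 1/2 = 1/4.

0.25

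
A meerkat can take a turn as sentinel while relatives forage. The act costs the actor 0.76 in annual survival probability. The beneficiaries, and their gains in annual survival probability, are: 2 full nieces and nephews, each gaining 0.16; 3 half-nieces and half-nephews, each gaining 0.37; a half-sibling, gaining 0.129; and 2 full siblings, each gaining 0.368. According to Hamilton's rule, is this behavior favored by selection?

No

Hamilton's rule: the trait is favored when the sum of r·B over every recipient exceeds the actor's cost C.
r to a full niece or nephew = 0.25 (full aunt/uncle↔niece/nephew: two paths of length 3 through the shared grandparent pair: r = 2·(1/2)^3 = 1/4).
r to a half-niece or half-nephew = 0.125 (half-aunt/uncle↔niece/nephew: one path of length 3: r = (1/2)^3 = 1/8).
r to a half-sibling = 0.25 (half-sibs share one parent — one path of length 2: r = (1/2)^2 = 1/4).
r to a full sibling = 0.5 (full sibs share both parents — two paths of length 2: r = 2·(1/2)^2 = 1/2).
Summing one r·B term per recipient: 2·0.25·0.16 + 3·0.125·0.37 + 1·0.25·0.129 + 2·0.5·0.368 = 0.619.
0.619 < 0.76: the indirect benefit is less than the cost.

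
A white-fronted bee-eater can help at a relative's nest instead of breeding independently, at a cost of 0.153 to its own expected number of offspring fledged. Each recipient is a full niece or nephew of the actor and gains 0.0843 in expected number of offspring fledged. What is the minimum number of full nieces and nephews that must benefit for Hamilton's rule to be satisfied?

8

r to a full niece or nephew = 1/4 (full aunt/uncle↔niece/nephew: two paths of length 3 through the shared grandparent pair: r = 2·(1/2)^3 = 1/4).
Hamilton's rule: n·r·B > C  ⇒  n > C/(r·B) = 0.153/(0.25·0.0843) = 7.26.
The smallest integer exceeding 7.26 is 8.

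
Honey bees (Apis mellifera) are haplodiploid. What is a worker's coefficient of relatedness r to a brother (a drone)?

Her haploid brother carries none of their father's genes and a random half of their mother's genome; that half matches the maternal half of her own genome with probability 1/2: r = 1/2 · 1/2 = 1/4.

0.25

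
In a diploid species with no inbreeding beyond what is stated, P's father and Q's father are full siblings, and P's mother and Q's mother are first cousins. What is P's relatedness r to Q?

0.15625

Relatedness sums over independent paths through distinct common ancestors.
P and Q are related in two ways: first cousins through their fathers (r = 1/8) and second cousins through their mothers (r = 1/32).
r = 1/8 + 1/32 = 0.15625.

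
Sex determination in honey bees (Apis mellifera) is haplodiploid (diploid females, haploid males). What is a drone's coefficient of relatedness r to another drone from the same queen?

0.5

Haploid brothers each carry a random half of the queen's diploid genome, so on average they share half: r = 1/2.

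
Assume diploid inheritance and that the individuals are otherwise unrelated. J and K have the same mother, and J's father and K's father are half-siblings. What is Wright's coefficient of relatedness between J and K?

Wright's path rule: contributions from independent ancestry routes add.
J and K are related in two ways: half-sibs through their shared mother (r = 1/4) and half first cousins through their fathers (r = 1/16).
r = 1/4 + 1/16 = 0.3125.

0.3125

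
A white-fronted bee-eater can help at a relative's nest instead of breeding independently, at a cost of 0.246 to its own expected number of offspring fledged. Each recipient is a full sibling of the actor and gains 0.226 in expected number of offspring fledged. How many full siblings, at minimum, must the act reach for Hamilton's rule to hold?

r to a full sibling = 1/2 (full sibs share both parents — two paths of length 2: r = 2·(1/2)^2 = 1/2).
Hamilton's rule: n·r·B > C  ⇒  n > C/(r·B) = 0.246/(0.5·0.226) = 2.177.
The smallest integer exceeding 2.177 is 3.

3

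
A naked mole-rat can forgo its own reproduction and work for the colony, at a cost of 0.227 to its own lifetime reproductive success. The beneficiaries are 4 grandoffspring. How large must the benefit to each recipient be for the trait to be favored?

r to a grandoffspring = 0.25 (two parent–offspring links: r = (1/2)^2 = 1/4).
Hamilton's rule with n recipients of equal r: n·r·B > C, so B > C/(n·r) = 0.227/(4·0.25) = 0.227.

0.227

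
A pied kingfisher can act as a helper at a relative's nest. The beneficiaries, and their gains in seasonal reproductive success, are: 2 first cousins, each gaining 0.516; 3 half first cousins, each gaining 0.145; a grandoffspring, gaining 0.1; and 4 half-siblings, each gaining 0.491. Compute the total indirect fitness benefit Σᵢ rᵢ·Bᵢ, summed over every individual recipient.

0.6721875

r to a first cousin = 1/8 (first cousins share one grandparent pair — two paths of length 4: r = 2·(1/2)^4 = 1/8).
r to a half first cousin = 0.0625 (half first cousins share one grandparent — one path of length 4: r = (1/2)^4 = 1/16).
r to a grandoffspring = 1/4 (two parent–offspring links: r = (1/2)^2 = 1/4).
r to a half-sibling = 1/4 (half-sibs share one parent — one path of length 2: r = (1/2)^2 = 1/4).
Summing one r·B term per recipient: 2·0.125·0.516 + 3·0.0625·0.145 + 1·0.25·0.1 + 4·0.25·0.491 = 0.6721875.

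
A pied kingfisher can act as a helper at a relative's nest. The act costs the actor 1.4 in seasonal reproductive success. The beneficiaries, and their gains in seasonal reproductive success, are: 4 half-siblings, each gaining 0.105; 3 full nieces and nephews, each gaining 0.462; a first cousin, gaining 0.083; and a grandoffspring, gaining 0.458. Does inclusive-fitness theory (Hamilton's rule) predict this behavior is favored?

No

Hamilton's rule: the trait is favored when the sum of r·B over every recipient exceeds the actor's cost C.
r to a half-sibling = 1/4 (half-sibs share one parent — one path of length 2: r = (1/2)^2 = 1/4).
r to a full niece or nephew = 0.25 (full aunt/uncle↔niece/nephew: two paths of length 3 through the shared grandparent pair: r = 2·(1/2)^3 = 1/4).
r to a first cousin = 0.125 (first cousins share one grandparent pair — two paths of length 4: r = 2·(1/2)^4 = 1/8).
r to a grandoffspring = 1/4 (two parent–offspring links: r = (1/2)^2 = 1/4).
Summing one r·B term per recipient: 4·0.25·0.105 + 3·0.25·0.462 + 1·0.125·0.083 + 1·0.25·0.458 = 0.576375.
0.576375 < 1.4: the indirect benefit is less than the cost.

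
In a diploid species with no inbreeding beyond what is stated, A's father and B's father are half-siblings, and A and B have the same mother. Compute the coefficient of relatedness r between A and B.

Wright's path rule: contributions from independent ancestry routes add.
A and B are related in two ways: half first cousins through their fathers (r = 1/16) and half-sibs through their shared mother (r = 1/4).
r = 1/16 + 1/4 = 5/16 = 0.3125.

0.3125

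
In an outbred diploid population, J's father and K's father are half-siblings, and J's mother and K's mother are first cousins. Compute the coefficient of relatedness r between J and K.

0.09375

Wright's path rule: contributions from independent ancestry routes add.
J and K are related in two ways: half first cousins through their fathers (r = 1/16) and second cousins through their mothers (r = 1/32).
r = 1/16 + 1/32 = 0.09375.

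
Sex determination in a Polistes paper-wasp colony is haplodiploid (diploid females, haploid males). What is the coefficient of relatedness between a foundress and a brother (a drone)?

Her haploid brother carries none of their father's genes and a random half of their mother's genome; that half matches the maternal half of her own genome with probability 1/2: r = 1/2 · 1/2 = 1/4.

0.25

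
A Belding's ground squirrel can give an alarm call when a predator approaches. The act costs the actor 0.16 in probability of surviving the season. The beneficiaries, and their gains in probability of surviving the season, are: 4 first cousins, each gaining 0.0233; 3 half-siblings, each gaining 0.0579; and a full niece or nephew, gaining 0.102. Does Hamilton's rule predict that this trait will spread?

Hamilton's rule: the trait is favored when the sum of r·B over every recipient exceeds the actor's cost C.
r to a first cousin = 0.125 (first cousins share one grandparent pair — two paths of length 4: r = 2·(1/2)^4 = 1/8).
r to a half-sibling = 1/4 (half-sibs share one parent — one path of length 2: r = (1/2)^2 = 1/4).
r to a full niece or nephew = 1/4 (full aunt/uncle↔niece/nephew: two paths of length 3 through the shared grandparent pair: r = 2·(1/2)^3 = 1/4).
Summing one r·B term per recipient: 4·0.125·0.0233 + 3·0.25·0.0579 + 1·0.25·0.102 = 0.080575.
0.080575 < 0.16: the indirect benefit is less than the cost.

No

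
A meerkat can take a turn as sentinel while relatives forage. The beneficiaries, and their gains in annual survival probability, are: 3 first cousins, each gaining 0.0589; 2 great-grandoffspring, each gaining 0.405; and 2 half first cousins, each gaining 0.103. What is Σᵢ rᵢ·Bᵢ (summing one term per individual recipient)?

r to a first cousin = 1/8 (first cousins share one grandparent pair — two paths of length 4: r = 2·(1/2)^4 = 1/8).
r to a great-grandoffspring = 1/8 (three parent–offspring links: r = (1/2)^3 = 1/8).
r to a half first cousin = 1/16 (half first cousins share one grandparent — one path of length 4: r = (1/2)^4 = 1/16).
Summing one r·B term per recipient: 3·0.125·0.0589 + 2·0.125·0.405 + 2·0.0625·0.103 = 0.1362125.

0.1362125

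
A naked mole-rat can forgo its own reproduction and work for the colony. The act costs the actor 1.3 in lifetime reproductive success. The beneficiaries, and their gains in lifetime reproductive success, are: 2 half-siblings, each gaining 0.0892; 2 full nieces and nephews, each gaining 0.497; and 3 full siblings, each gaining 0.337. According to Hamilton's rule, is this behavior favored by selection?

Hamilton's rule: the trait is favored when the sum of r·B over every recipient exceeds the actor's cost C.
r to a half-sibling = 1/4 (half-sibs share one parent — one path of length 2: r = (1/2)^2 = 1/4).
r to a full niece or nephew = 1/4 (full aunt/uncle↔niece/nephew: two paths of length 3 through the shared grandparent pair: r = 2·(1/2)^3 = 1/4).
r to a full sibling = 1/2 (full sibs share both parents — two paths of length 2: r = 2·(1/2)^2 = 1/2).
Summing one r·B term per recipient: 2·0.25·0.0892 + 2·0.25·0.497 + 3·0.5·0.337 = 0.7986.
0.7986 < 1.3: the indirect benefit is less than the cost.

No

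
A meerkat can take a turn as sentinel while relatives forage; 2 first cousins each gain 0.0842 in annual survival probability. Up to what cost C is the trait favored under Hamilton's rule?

0.02105

r to a first cousin = 1/8 (first cousins share one grandparent pair — two paths of length 4: r = 2·(1/2)^4 = 1/8).
Hamilton's rule: n·r·B > C, so the trait is favored while C < n·r·B = 2·0.125·0.0842 = 0.02105.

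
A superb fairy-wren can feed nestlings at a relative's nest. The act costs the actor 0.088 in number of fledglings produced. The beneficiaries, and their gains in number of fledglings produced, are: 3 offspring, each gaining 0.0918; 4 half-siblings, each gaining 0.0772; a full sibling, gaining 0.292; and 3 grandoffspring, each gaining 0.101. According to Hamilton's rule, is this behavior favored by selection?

Hamilton's rule: the trait is favored when the sum of r·B over every recipient exceeds the actor's cost C.
r to an offspring = 1/2 (one parent–offspring link: r = (1/2)^1 = 1/2).
r to a half-sibling = 0.25 (half-sibs share one parent — one path of length 2: r = (1/2)^2 = 1/4).
r to a full sibling = 1/2 (full sibs share both parents — two paths of length 2: r = 2·(1/2)^2 = 1/2).
r to a grandoffspring = 1/4 (two parent–offspring links: r = (1/2)^2 = 1/4).
Summing one r·B term per recipient: 3·0.5·0.0918 + 4·0.25·0.0772 + 1·0.5·0.292 + 3·0.25·0.101 = 0.43665.
0.43665 > 0.088: the indirect benefit exceeds the cost.

Yes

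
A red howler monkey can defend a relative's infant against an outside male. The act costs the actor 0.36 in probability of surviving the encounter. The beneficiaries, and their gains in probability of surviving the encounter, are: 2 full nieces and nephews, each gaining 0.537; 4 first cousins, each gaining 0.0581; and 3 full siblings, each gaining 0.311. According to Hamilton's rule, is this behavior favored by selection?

Hamilton's rule: the trait is favored when the sum of r·B over every recipient exceeds the actor's cost C.
r to a full niece or nephew = 1/4 (full aunt/uncle↔niece/nephew: two paths of length 3 through the shared grandparent pair: r = 2·(1/2)^3 = 1/4).
r to a first cousin = 0.125 (first cousins share one grandparent pair — two paths of length 4: r = 2·(1/2)^4 = 1/8).
r to a full sibling = 0.5 (full sibs share both parents — two paths of length 2: r = 2·(1/2)^2 = 1/2).
Summing one r·B term per recipient: 2·0.25·0.537 + 4·0.125·0.0581 + 3·0.5·0.311 = 0.76405.
0.76405 > 0.36: the indirect benefit exceeds the cost.

Yes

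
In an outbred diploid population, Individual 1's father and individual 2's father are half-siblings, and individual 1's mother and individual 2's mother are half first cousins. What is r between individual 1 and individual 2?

With two independent routes of shared ancestry, r is the sum of the two contributions.
Individual 1 and individual 2 are related in two ways: half first cousins through their fathers (r = 1/16) and half second cousins through their mothers (r = 1/64).
r = 1/16 + 1/64 = 0.078125.

0.078125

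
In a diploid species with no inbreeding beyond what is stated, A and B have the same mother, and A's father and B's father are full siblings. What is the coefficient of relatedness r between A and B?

0.375

Relatedness sums over independent paths through distinct common ancestors.
A and B are related in two ways: half-sibs through their shared mother (r = 1/4) and first cousins through their fathers (r = 1/8).
r = 1/4 + 1/8 = 0.375.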